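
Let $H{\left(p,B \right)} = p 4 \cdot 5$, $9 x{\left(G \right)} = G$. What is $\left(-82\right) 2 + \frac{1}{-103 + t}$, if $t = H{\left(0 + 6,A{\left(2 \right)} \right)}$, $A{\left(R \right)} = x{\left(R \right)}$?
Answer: $- \frac{2787}{17} \approx -163.94$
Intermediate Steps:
$x{\left(G \right)} = \frac{G}{9}$
$A{\left(R \right)} = \frac{R}{9}$
$H{\left(p,B \right)} = 20 p$ ($H{\left(p,B \right)} = 4 p 5 = 20 p$)
$t = 120$ ($t = 20 \left(0 + 6\right) = 20 \cdot 6 = 120$)
$\left(-82\right) 2 + \frac{1}{-103 + t} = \left(-82\right) 2 + \frac{1}{-103 + 120} = -164 + \frac{1}{17} = - \frac{2787}{17}$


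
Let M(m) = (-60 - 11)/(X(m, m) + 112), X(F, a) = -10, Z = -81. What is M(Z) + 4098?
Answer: 417925/102 ≈ 4097.3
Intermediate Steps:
M(m) = -71/102 (M(m) = (-60 - 11)/(-10 + 112) = -71/102)
M(Z) + 4098 = -71/102 + 4098 = 417925/102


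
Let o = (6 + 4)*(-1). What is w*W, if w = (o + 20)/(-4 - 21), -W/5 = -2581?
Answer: -5162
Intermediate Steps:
W = 12905 (W = -5*(-2581) = 12905)
o = -10 (o = 10*(-1) = -10)
w = -⅖ (w = (-10 + 20)/(-4 - 21) = 10/(-25) = 10*(-1/25) = -⅖ ≈ -0.40000)
w*W = -⅖*12905 = -5162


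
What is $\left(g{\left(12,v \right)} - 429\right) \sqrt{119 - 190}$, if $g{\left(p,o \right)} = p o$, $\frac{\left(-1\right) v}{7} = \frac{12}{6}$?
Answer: $- 597 i \sqrt{71} \approx - 5030.4 i$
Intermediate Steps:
$v = -14$ ($v = - 7 \cdot \frac{12}{6} = - 7 \cdot 12 \cdot \frac{1}{6} = \left(-7\right) 2 = -14$)
$g{\left(p,o \right)} = o p$
$\left(g{\left(12,v \right)} - 429\right) \sqrt{119 - 190} = \left(\left(-14\right) 12 - 429\right) \sqrt{119 - 190} = \left(-168 - 429\right) \sqrt{-71} = - 597 i \sqrt{71}$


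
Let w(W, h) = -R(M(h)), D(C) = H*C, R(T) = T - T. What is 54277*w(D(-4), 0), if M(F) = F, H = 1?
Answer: 0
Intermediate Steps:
R(T) = 0
D(C) = C (D(C) = 1*C = C)
w(W, h) = 0 (w(W, h) = -1*0 = 0)
54277*w(D(-4), 0) = 54277*0 = 0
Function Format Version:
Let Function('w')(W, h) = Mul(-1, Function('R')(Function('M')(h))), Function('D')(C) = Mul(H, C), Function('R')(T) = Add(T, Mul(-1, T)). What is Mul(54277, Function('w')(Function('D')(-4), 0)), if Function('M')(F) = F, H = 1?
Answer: 0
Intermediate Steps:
Function('R')(T) = 0
Function('D')(C) = C (Function('D')(C) = Mul(1, C) = C)
Function('w')(W, h) = 0 (Function('w')(W, h) = Mul(-1, 0) = 0)
Mul(54277, Function('w')(Function('D')(-4), 0)) = Mul(54277, 0) = 0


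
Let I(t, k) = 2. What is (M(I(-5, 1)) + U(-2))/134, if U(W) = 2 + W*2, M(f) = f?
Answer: 0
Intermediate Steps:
U(W) = 2 + 2*W
(M(I(-5, 1)) + U(-2))/134 = (2 + (2 + 2*(-2)))/134 = (2 + (2 - 4))*(1/134) = (2 - 2)*(1/134) = 0*(1/134) = 0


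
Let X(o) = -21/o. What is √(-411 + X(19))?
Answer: 3*I*√16530/19 ≈ 20.3*I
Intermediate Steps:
√(-411 + X(19)) = √(-411 - 21/19) = √(-7830/19) = 3*I*√16530/19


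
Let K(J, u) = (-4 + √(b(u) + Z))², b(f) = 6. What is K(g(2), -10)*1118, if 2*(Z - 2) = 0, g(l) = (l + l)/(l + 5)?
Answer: 26832 - 17888*√2 ≈ 1534.5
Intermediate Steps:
g(l) = 2*l/(5 + l) (g(l) = (2*l)/(5 + l) = 2*l/(5 + l))
Z = 2 (Z = 2 + (½)*0 = 2 + 0 = 2)
K(J, u) = (-4 + 2*√2)² (K(J, u) = (-4 + √(6 + 2))² = (-4 + √8)² = (-4 + 2*√2)²)
K(g(2), -10)*1118 = (24 - 16*√2)*1118 = 26832 - 17888*√2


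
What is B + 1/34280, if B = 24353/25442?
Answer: 417423141/436075880 ≈ 0.95723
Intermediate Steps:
B = 24353/25442 (B = 24353*(1/25442) = 24353/25442 ≈ 0.95720)
B + 1/34280 = 24353/25442 + 1/34280 = 417423141/436075880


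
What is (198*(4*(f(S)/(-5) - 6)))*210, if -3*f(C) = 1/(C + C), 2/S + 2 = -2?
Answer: -1009008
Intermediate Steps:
S = -1/2 (S = 2/(-2 - 2) = 2/(-4) = 2*(-1/4) = -1/2 ≈ -0.50000)
f(C) = -1/(6*C) (f(C) = -1/(3*(C + C)) = -1/(2*C)/3 = -1/(6*C))
(198*(4*(f(S)/(-5) - 6)))*210 = (198*(4*(-1/(6*(-1/2))/(-5) - 6)))*210 = (198*(4*(-1/6*(-2)*(-1/5) - 6)))*210 = (198*(4*((1/3)*(-1/5) - 6)))*210 = (198*(4*(-1/15 - 6)))*210 = (198*(4*(-91/15)))*210 = (198*(-364/15))*210 = -24024/5*210 = -1009008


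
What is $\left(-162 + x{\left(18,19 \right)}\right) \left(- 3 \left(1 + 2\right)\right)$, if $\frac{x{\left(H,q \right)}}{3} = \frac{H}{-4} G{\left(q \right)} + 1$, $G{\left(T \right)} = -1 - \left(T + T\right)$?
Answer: $- \frac{6615}{2} \approx -3307.5$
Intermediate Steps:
$G{\left(T \right)} = -1 - 2 T$
$x{\left(H,q \right)} = 3 - \frac{3 H \left(-1 - 2 q\right)}{4}$ ($x{\left(H,q \right)} = 3 \left(\frac{H}{-4} \left(-1 - 2 q\right) + 1\right) = 3 \left(H \left(- \frac{1}{4}\right) \left(-1 - 2 q\right) + 1\right) = 3 \left(- \frac{H}{4} \left(-1 - 2 q\right) + 1\right) = 3 \left(- \frac{H \left(-1 - 2 q\right)}{4} + 1\right) = 3 \left(1 - \frac{H \left(-1 - 2 q\right)}{4}\right) = 3 - \frac{3 H \left(-1 - 2 q\right)}{4}$)
$\left(-162 + x{\left(18,19 \right)}\right) \left(- 3 \left(1 + 2\right)\right) = \left(-162 + \left(3 + \frac{3}{4} \cdot 18 \left(1 + 2 \cdot 19\right)\right)\right) \left(- 3 \left(1 + 2\right)\right) = \left(-162 + \left(3 + \frac{3}{4} \cdot 18 \left(1 + 38\right)\right)\right) \left(\left(-3\right) 3\right) = \left(-162 + \left(3 + \frac{3}{4} \cdot 18 \cdot 39\right)\right) \left(-9\right) = \left(-162 + \left(3 + \frac{1053}{2}\right)\right) \left(-9\right) = \left(-162 + \frac{1059}{2}\right) \left(-9\right) = \frac{735}{2} \left(-9\right) = - \frac{6615}{2}$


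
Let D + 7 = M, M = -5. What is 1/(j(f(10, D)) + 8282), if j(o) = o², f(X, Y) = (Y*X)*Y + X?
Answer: 1/2110782 ≈ 4.7376e-7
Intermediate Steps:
D = -12 (D = -7 - 5 = -12)
f(X, Y) = X + X*Y² (f(X, Y) = (X*Y)*Y + X = X*Y² + X = X + X*Y²)
1/(j(f(10, D)) + 8282) = 1/((10*(1 + (-12)²))² + 8282) = 1/((10*(1 + 144))² + 8282) = 1/((10*145)² + 8282) = 1/(1450² + 8282) = 1/(2102500 + 8282) = 1/2110782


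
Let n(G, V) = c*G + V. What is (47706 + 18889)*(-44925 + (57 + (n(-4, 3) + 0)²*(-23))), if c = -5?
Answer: -3798245825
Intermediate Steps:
n(G, V) = V - 5*G (n(G, V) = -5*G + V = V - 5*G)
(47706 + 18889)*(-44925 + (57 + (n(-4, 3) + 0)²*(-23))) = (47706 + 18889)*(-44925 + (57 + ((3 - 5*(-4)) + 0)²*(-23))) = 66595*(-44925 + (57 + ((3 + 20) + 0)²*(-23))) = 66595*(-44925 + (57 + (23 + 0)²*(-23))) = 66595*(-44925 + (57 + 23²*(-23))) = 66595*(-44925 + (57 + 529*(-23))) = 66595*(-44925 + (57 - 12167)) = 66595*(-44925 - 12110) = 66595*(-57035) = -3798245825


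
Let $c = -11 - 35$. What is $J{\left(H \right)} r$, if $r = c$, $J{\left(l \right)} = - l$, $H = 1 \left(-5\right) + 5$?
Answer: $0$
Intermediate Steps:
$H = 0$ ($H = -5 + 5 = 0$)
$c = -46$ ($c = -11 - 35 = -46$)
$r = -46$
$J{\left(H \right)} r = \left(-1\right) 0 \left(-46\right) = 0 \left(-46\right) = 0$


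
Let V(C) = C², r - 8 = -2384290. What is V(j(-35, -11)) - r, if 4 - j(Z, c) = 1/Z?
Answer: 2920765331/1225 ≈ 2.3843e+6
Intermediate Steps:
r = -2384282 (r = 8 - 2384290 = -2384282)
j(Z, c) = 4 - 1/Z
V(j(-35, -11)) - r = (4 - 1/(-35))² - 1*(-2384282) = (4 - 1*(-1/35))² + 2384282 = (4 + 1/35)² + 2384282 = (141/35)² + 2384282 = 19881/1225 + 2384282 = 2920765331/1225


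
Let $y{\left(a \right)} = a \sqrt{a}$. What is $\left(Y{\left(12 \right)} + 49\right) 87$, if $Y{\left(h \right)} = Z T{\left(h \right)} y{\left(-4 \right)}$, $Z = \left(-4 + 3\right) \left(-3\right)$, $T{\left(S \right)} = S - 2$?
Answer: $4263 - 20880 i \approx 4263.0 - 20880.0 i$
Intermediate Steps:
$T{\left(S \right)} = -2 + S$
$Z = 3$ ($Z = \left(-1\right) \left(-3\right) = 3$)
$y{\left(a \right)} = a^{\frac{3}{2}}$
$Y{\left(h \right)} = - 8 i \left(-6 + 3 h\right)$ ($Y{\left(h \right)} = 3 \left(-2 + h\right) \left(-4\right)^{\frac{3}{2}} = \left(-6 + 3 h\right) \left(- 8 i\right) = - 8 i \left(-6 + 3 h\right)$)
$\left(Y{\left(12 \right)} + 49\right) 87 = \left(24 i \left(2 - 12\right) + 49\right) 87 = \left(24 i \left(-10\right) + 49\right) 87 = \left(- 240 i + 49\right) 87 = \left(49 - 240 i\right) 87 = 4263 - 20880 i$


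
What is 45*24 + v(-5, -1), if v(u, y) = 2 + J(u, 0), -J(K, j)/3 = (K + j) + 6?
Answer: 1079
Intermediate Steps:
J(K, j) = -18 - 3*K - 3*j (J(K, j) = -3*((K + j) + 6) = -3*(6 + K + j) = -18 - 3*K - 3*j)
v(u, y) = -16 - 3*u (v(u, y) = 2 + (-18 - 3*u - 3*0) = 2 + (-18 - 3*u + 0) = 2 + (-18 - 3*u) = -16 - 3*u)
45*24 + v(-5, -1) = 45*24 + (-16 - 3*(-5)) = 1080 + (-16 + 15) = 1080 - 1 = 1079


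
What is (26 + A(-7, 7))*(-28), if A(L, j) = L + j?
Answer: -728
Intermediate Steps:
(26 + A(-7, 7))*(-28) = (26 + (-7 + 7))*(-28) = (26 + 0)*(-28) = 26*(-28) = -728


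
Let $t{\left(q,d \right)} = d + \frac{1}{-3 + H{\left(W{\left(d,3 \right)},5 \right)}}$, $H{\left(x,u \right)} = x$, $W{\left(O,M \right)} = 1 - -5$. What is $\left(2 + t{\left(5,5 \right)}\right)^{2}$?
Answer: $\frac{484}{9} \approx 53.778$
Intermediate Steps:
$W{\left(O,M \right)} = 6$ ($W{\left(O,M \right)} = 1 + 5 = 6$)
$t{\left(q,d \right)} = \frac{1}{3} + d$ ($t{\left(q,d \right)} = d + \frac{1}{-3 + 6} = d + \frac{1}{3} = \frac{1}{3} + d$)
$\left(2 + t{\left(5,5 \right)}\right)^{2} = \left(2 + \left(\frac{1}{3} + 5\right)\right)^{2} = \left(2 + \frac{16}{3}\right)^{2} = \left(\frac{22}{3}\right)^{2} = \frac{484}{9}$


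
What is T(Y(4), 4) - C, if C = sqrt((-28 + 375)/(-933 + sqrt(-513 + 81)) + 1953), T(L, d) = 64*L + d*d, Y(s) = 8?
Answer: 528 - sqrt(1953 - 347/(933 - 12*I*sqrt(3))) ≈ 483.81 + 9.3703e-5*I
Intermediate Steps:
T(L, d) = d**2 + 64*L (T(L, d) = 64*L + d**2 = d**2 + 64*L)
C = sqrt(1953 + 347/(-933 + 12*I*sqrt(3))) (C = sqrt(347/(-933 + sqrt(-432)) + 1953) = sqrt(347/(-933 + 12*I*sqrt(3)) + 1953) = sqrt(1953 + 347/(-933 + 12*I*sqrt(3))) ≈ 44.189 - 0.0001*I)
T(Y(4), 4) - C = (4**2 + 64*8) - sqrt(1953 - 347/(933 - 12*I*sqrt(3))) = (16 + 512) - sqrt(1953 - 347/(933 - 12*I*sqrt(3))) = 528 - sqrt(1953 - 347/(933 - 12*I*sqrt(3)))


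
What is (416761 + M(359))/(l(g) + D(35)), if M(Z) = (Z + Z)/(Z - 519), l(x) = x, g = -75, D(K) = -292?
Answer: -33340521/29360 ≈ -1135.6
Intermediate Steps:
M(Z) = 2*Z/(-519 + Z) (M(Z) = (2*Z)/(-519 + Z) = 2*Z/(-519 + Z))
(416761 + M(359))/(l(g) + D(35)) = (416761 + 2*359/(-519 + 359))/(-75 - 292) = (416761 + 2*359/(-160))/(-367) = (416761 + 2*359*(-1/160))*(-1/367) = (416761 - 359/80)*(-1/367) = (33340521/80)*(-1/367) = -33340521/29360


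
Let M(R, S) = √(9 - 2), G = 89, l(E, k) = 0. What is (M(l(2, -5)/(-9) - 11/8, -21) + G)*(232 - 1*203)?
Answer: 2581 + 29*√7 ≈ 2657.7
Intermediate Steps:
M(R, S) = √7
(M(l(2, -5)/(-9) - 11/8, -21) + G)*(232 - 1*203) = (√7 + 89)*(232 - 1*203) = (89 + √7)*(232 - 203) = (89 + √7)*29 = 2581 + 29*√7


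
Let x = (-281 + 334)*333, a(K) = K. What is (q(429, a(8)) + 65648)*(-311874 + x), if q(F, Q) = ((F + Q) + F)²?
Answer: -239971086900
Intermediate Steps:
q(F, Q) = (Q + 2*F)²
x = 17649 (x = 53*333 = 17649)
(q(429, a(8)) + 65648)*(-311874 + x) = ((8 + 2*429)² + 65648)*(-311874 + 17649) = ((8 + 858)² + 65648)*(-294225) = (866² + 65648)*(-294225) = (749956 + 65648)*(-294225) = 815604*(-294225) = -239971086900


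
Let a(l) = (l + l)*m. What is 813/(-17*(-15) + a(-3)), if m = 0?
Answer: 271/85 ≈ 3.1882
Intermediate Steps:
a(l) = 0 (a(l) = (l + l)*0 = (2*l)*0 = 0)
813/(-17*(-15) + a(-3)) = 813/(-17*(-15) + 0) = 813/(255 + 0) = 813/255 = 813*(1/255) = 271/85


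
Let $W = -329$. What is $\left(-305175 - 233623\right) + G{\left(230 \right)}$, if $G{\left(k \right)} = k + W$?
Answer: $-538897$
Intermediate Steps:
$G{\left(k \right)} = -329 + k$ ($G{\left(k \right)} = k - 329 = -329 + k$)
$\left(-305175 - 233623\right) + G{\left(230 \right)} = \left(-305175 - 233623\right) + \left(-329 + 230\right) = -538798 - 99 = -538897$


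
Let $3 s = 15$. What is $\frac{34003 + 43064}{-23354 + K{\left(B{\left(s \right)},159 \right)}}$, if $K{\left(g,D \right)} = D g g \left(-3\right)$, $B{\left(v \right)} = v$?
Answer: $- \frac{77067}{35279} \approx -2.1845$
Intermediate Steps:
$s = 5$ ($s = \frac{1}{3} \cdot 15 = 5$)
$K{\left(g,D \right)} = - 3 D g^{2}$ ($K{\left(g,D \right)} = D g^{2} \left(-3\right) = - 3 D g^{2}$)
$\frac{34003 + 43064}{-23354 + K{\left(B{\left(s \right)},159 \right)}} = \frac{34003 + 43064}{-23354 - 477 \cdot 5^{2}} = \frac{77067}{-23354 - 477 \cdot 25} = \frac{77067}{-23354 - 11925} = \frac{77067}{-35279} = 77067 \left(- \frac{1}{35279}\right) = - \frac{77067}{35279}$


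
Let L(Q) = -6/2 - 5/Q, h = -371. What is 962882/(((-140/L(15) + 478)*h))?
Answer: -481441/96460 ≈ -4.9911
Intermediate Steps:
L(Q) = -3 - 5/Q (L(Q) = -6*1/2 - 5/Q = -3 - 5/Q)
962882/(((-140/L(15) + 478)*h)) = 962882/(((-140/(-3 - 5/15) + 478)*(-371))) = 962882/(((-140/(-3 - 5*1/15) + 478)*(-371))) = 962882/(((-140/(-3 - 1/3) + 478)*(-371))) = 962882/(((-140/(-10/3) + 478)*(-371))) = 962882/(((-140*(-3/10) + 478)*(-371))) = 962882/(((42 + 478)*(-371))) = 962882/((520*(-371))) = 962882/(-192920) = 962882*(-1/192920) = -481441/96460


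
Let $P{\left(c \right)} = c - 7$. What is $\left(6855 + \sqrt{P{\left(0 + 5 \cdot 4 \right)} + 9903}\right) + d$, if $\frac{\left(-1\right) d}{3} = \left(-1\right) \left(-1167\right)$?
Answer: $3354 + 2 \sqrt{2479} \approx 3453.6$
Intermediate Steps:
$d = -3501$ ($d = - 3 \left(\left(-1\right) \left(-1167\right)\right) = \left(-3\right) 1167 = -3501$)
$P{\left(c \right)} = -7 + c$ ($P{\left(c \right)} = c - 7 = -7 + c$)
$\left(6855 + \sqrt{P{\left(0 + 5 \cdot 4 \right)} + 9903}\right) + d = \left(6855 + \sqrt{\left(-7 + \left(0 + 5 \cdot 4\right)\right) + 9903}\right) - 3501 = \left(6855 + \sqrt{\left(-7 + \left(0 + 20\right)\right) + 9903}\right) - 3501 = \left(6855 + \sqrt{\left(-7 + 20\right) + 9903}\right) - 3501 = \left(6855 + \sqrt{13 + 9903}\right) - 3501 = \left(6855 + \sqrt{9916}\right) - 3501 = \left(6855 + 2 \sqrt{2479}\right) - 3501 = 3354 + 2 \sqrt{2479}$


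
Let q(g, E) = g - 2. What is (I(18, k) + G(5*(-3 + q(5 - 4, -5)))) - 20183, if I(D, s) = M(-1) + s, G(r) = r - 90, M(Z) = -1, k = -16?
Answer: -20310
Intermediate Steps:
q(g, E) = -2 + g
G(r) = -90 + r
I(D, s) = -1 + s
(I(18, k) + G(5*(-3 + q(5 - 4, -5)))) - 20183 = ((-1 - 16) + (-90 + 5*(-3 + (-2 + (5 - 4))))) - 20183 = (-17 + (-90 + 5*(-3 + (-2 + 1)))) - 20183 = (-17 + (-90 + 5*(-3 - 1))) - 20183 = (-17 + (-90 + 5*(-4))) - 20183 = (-17 + (-90 - 20)) - 20183 = (-17 - 110) - 20183 = -127 - 20183 = -20310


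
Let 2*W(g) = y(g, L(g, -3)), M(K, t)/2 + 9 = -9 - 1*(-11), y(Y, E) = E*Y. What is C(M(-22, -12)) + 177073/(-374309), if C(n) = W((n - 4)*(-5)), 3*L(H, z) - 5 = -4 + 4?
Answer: 2145854/28793 ≈ 74.527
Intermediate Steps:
L(H, z) = 5/3 (L(H, z) = 5/3 + (-4 + 4)/3 = 5/3 + (1/3)*0 = 5/3 + 0 = 5/3)
M(K, t) = -14 (M(K, t) = -18 + 2*(-9 - 1*(-11)) = -18 + 2*(-9 + 11) = -18 + 2*2 = -18 + 4 = -14)
W(g) = 5*g/6 (W(g) = (5*g/3)/2 = 5*g/6)
C(n) = 50/3 - 25*n/6 (C(n) = 5*((n - 4)*(-5))/6 = 5*((-4 + n)*(-5))/6 = 5*(20 - 5*n)/6 = 50/3 - 25*n/6)
C(M(-22, -12)) + 177073/(-374309) = (50/3 - 25/6*(-14)) + 177073/(-374309) = (50/3 + 175/3) + 177073*(-1/374309) = 75 - 13621/28793 = 2145854/28793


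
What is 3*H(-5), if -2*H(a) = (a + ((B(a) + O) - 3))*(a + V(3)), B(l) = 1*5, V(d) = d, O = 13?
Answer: 30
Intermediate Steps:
B(l) = 5
H(a) = -(3 + a)*(15 + a)/2 (H(a) = -(a + ((5 + 13) - 3))*(a + 3)/2 = -(a + (18 - 3))*(3 + a)/2 = -(a + 15)*(3 + a)/2 = -(15 + a)*(3 + a)/2 = -(3 + a)*(15 + a)/2)
3*H(-5) = 3*(-45/2 - 9*(-5) - 1/2*(-5)**2) = 3*(-45/2 + 45 - 1/2*25) = 3*(-45/2 + 45 - 25/2) = 3*10 = 30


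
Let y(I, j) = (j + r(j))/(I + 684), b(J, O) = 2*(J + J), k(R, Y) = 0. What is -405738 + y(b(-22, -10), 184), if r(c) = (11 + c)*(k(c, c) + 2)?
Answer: -120909637/298 ≈ -4.0574e+5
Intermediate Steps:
b(J, O) = 4*J (b(J, O) = 2*(2*J) = 4*J)
r(c) = 22 + 2*c (r(c) = (11 + c)*(0 + 2) = (11 + c)*2 = 22 + 2*c)
y(I, j) = (22 + 3*j)/(684 + I) (y(I, j) = (j + (22 + 2*j))/(I + 684) = (22 + 3*j)/(684 + I))
-405738 + y(b(-22, -10), 184) = -405738 + (22 + 3*184)/(684 + 4*(-22)) = -405738 + (22 + 552)/(684 - 88) = -405738 + 574/596 = -405738 + (1/596)*574 = -405738 + 287/298 = -120909637/298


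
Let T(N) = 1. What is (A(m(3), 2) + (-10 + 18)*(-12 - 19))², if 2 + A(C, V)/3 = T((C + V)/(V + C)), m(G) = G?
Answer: 63001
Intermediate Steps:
A(C, V) = -3 (A(C, V) = -6 + 3*1 = -6 + 3 = -3)
(A(m(3), 2) + (-10 + 18)*(-12 - 19))² = (-3 + (-10 + 18)*(-12 - 19))² = (-3 + 8*(-31))² = (-3 - 248)² = (-251)² = 63001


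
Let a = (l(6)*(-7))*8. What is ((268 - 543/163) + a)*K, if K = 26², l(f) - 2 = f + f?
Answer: -57224076/163 ≈ -3.5107e+5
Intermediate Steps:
l(f) = 2 + 2*f (l(f) = 2 + (f + f) = 2 + 2*f)
K = 676
a = -784 (a = ((2 + 2*6)*(-7))*8 = ((2 + 12)*(-7))*8 = (14*(-7))*8 = -98*8 = -784)
((268 - 543/163) + a)*K = ((268 - 543/163) - 784)*676 = (43141/163 - 784)*676 = -84651/163*676 = -57224076/163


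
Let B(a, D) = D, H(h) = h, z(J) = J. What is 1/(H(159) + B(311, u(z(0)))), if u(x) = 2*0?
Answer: 1/159 ≈ 0.0062893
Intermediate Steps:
u(x) = 0
1/(H(159) + B(311, u(z(0)))) = 1/(159 + 0) = 1/159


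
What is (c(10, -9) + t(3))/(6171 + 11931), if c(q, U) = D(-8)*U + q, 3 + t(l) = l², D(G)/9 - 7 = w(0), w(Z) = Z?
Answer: -551/18102 ≈ -0.030439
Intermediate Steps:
D(G) = 63 (D(G) = 63 + 9*0 = 63 + 0 = 63)
t(l) = -3 + l²
c(q, U) = q + 63*U (c(q, U) = 63*U + q = q + 63*U)
(c(10, -9) + t(3))/(6171 + 11931) = ((10 + 63*(-9)) + (-3 + 3²))/(6171 + 11931) = ((10 - 567) + (-3 + 9))/18102 = (-557 + 6)*(1/18102) = -551*1/18102 = -551/18102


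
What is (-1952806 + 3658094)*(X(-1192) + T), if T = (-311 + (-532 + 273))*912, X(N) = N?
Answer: -888509617216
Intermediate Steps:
T = -519840 (T = (-311 - 259)*912 = -570*912 = -519840)
(-1952806 + 3658094)*(X(-1192) + T) = (-1952806 + 3658094)*(-1192 - 519840) = 1705288*(-521032) = -888509617216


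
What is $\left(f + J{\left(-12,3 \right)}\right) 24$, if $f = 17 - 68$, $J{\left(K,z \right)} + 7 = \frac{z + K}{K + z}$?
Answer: $-1368$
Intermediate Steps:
$J{\left(K,z \right)} = -6$ ($J{\left(K,z \right)} = -7 + \frac{z + K}{K + z} = -7 + \frac{K + z}{K + z} = -7 + 1 = -6$)
$f = -51$ ($f = 17 - 68 = -51$)
$\left(f + J{\left(-12,3 \right)}\right) 24 = \left(-51 - 6\right) 24 = \left(-57\right) 24 = -1368$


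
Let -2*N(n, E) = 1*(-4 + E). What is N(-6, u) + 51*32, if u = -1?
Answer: 3269/2 ≈ 1634.5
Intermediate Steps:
N(n, E) = 2 - E/2 (N(n, E) = -(-4 + E)/2 = 2 - E/2)
N(-6, u) + 51*32 = (2 - ½*(-1)) + 51*32 = (2 + ½) + 1632 = 5/2 + 1632 = 3269/2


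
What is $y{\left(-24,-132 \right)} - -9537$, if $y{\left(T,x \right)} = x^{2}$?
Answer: $26961$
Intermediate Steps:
$y{\left(-24,-132 \right)} - -9537 = \left(-132\right)^{2} - -9537 = 17424 + 9537 = 26961$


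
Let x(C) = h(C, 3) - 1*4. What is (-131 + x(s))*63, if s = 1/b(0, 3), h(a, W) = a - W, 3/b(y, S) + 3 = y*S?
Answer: -8757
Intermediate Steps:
b(y, S) = 3/(-3 + S*y) (b(y, S) = 3/(-3 + y*S) = 3/(-3 + S*y))
s = -1 (s = 1/(3/(-3 + 3*0)) = 1/(3/(-3 + 0)) = 1/(3/(-3)) = 1/(3*(-1/3)) = 1/(-1) = -1)
x(C) = -7 + C (x(C) = (C - 1*3) - 1*4 = (C - 3) - 4 = (-3 + C) - 4 = -7 + C)
(-131 + x(s))*63 = (-131 + (-7 - 1))*63 = (-131 - 8)*63 = -139*63 = -8757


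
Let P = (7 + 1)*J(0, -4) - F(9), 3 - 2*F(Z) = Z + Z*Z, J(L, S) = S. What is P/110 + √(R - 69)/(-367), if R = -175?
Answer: 23/220 - 2*I*√61/367 ≈ 0.10455 - 0.042563*I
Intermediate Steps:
F(Z) = 3/2 - Z/2 - Z²/2 (F(Z) = 3/2 - (Z + Z*Z)/2 = 3/2 - (Z + Z²)/2 = 3/2 + (-Z/2 - Z²/2) = 3/2 - Z/2 - Z²/2)
P = 23/2 (P = (7 + 1)*(-4) - (3/2 - ½*9 - ½*9²) = 8*(-4) - (3/2 - 9/2 - ½*81) = -32 - (3/2 - 9/2 - 81/2) = -32 - 1*(-87/2) = -32 + 87/2 = 23/2 ≈ 11.500)
P/110 + √(R - 69)/(-367) = (23/2)/110 + √(-175 - 69)/(-367) = (23/2)*(1/110) + √(-244)*(-1/367) = 23/220 + (2*I*√61)*(-1/367) = 23/220 - 2*I*√61/367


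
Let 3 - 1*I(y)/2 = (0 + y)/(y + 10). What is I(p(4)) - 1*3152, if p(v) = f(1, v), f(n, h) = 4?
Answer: -22026/7 ≈ -3146.6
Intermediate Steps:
p(v) = 4
I(y) = 6 - 2*y/(10 + y) (I(y) = 6 - 2*(0 + y)/(y + 10) = 6 - 2*y/(10 + y))
I(p(4)) - 1*3152 = 4*(15 + 4)/(10 + 4) - 1*3152 = 4*19/14 - 3152 = 4*(1/14)*19 - 3152 = 38/7 - 3152 = -22026/7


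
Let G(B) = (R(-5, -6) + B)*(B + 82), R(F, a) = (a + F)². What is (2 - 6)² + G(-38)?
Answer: 3668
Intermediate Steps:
R(F, a) = (F + a)²
G(B) = (82 + B)*(121 + B) (G(B) = ((-5 - 6)² + B)*(B + 82) = ((-11)² + B)*(82 + B) = (121 + B)*(82 + B) = (82 + B)*(121 + B))
(2 - 6)² + G(-38) = (2 - 6)² + (9922 + (-38)² + 203*(-38)) = (-4)² + (9922 + 1444 - 7714) = 16 + 3652 = 3668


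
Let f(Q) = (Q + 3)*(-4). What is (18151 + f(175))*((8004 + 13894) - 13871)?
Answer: 139982853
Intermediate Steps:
f(Q) = -12 - 4*Q (f(Q) = (3 + Q)*(-4) = -12 - 4*Q)
(18151 + f(175))*((8004 + 13894) - 13871) = (18151 + (-12 - 4*175))*((8004 + 13894) - 13871) = (18151 + (-12 - 700))*(21898 - 13871) = (18151 - 712)*8027 = 17439*8027 = 139982853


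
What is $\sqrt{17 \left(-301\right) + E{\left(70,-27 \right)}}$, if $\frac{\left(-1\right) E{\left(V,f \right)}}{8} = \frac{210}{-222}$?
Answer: $\frac{i \sqrt{6994813}}{37} \approx 71.48 i$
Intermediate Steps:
$E{\left(V,f \right)} = \frac{280}{37}$ ($E{\left(V,f \right)} = - 8 \frac{210}{-222} = - 8 \cdot 210 \left(- \frac{1}{222}\right) = \left(-8\right) \left(- \frac{35}{37}\right) = \frac{280}{37}$)
$\sqrt{17 \left(-301\right) + E{\left(70,-27 \right)}} = \sqrt{17 \left(-301\right) + \frac{280}{37}} = \sqrt{-5117 + \frac{280}{37}} = \sqrt{- \frac{189049}{37}} = \frac{i \sqrt{6994813}}{37}$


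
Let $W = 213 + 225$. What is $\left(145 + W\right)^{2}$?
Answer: $339889$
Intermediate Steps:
$W = 438$
$\left(145 + W\right)^{2} = \left(145 + 438\right)^{2} = 583^{2} = 339889$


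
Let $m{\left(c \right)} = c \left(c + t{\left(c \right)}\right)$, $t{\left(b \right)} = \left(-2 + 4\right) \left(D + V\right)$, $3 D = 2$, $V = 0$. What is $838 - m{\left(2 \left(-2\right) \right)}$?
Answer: $\frac{2482}{3} \approx 827.33$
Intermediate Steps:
$D = \frac{2}{3}$ ($D = \frac{1}{3} \cdot 2 = \frac{2}{3} \approx 0.66667$)
$t{\left(b \right)} = \frac{4}{3}$ ($t{\left(b \right)} = \left(-2 + 4\right) \left(\frac{2}{3} + 0\right) = 2 \cdot \frac{2}{3} = \frac{4}{3}$)
$m{\left(c \right)} = c \left(\frac{4}{3} + c\right)$ ($m{\left(c \right)} = c \left(c + \frac{4}{3}\right) = c \left(\frac{4}{3} + c\right)$)
$838 - m{\left(2 \left(-2\right) \right)} = 838 - \frac{2 \left(-2\right) \left(4 + 3 \cdot 2 \left(-2\right)\right)}{3} = 838 - \frac{1}{3} \left(-4\right) \left(4 + 3 \left(-4\right)\right) = 838 - \frac{1}{3} \left(-4\right) \left(4 - 12\right) = 838 - \frac{1}{3} \left(-4\right) \left(-8\right) = 838 - \frac{32}{3} = \frac{2482}{3}$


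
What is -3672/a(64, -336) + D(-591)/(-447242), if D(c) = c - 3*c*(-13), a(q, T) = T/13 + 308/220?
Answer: 53392642260/355333769 ≈ 150.26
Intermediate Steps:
a(q, T) = 7/5 + T/13 (a(q, T) = T*(1/13) + 308*(1/220) = T/13 + 7/5 = 7/5 + T/13)
D(c) = 40*c (D(c) = c + 39*c = 40*c)
-3672/a(64, -336) + D(-591)/(-447242) = -3672/(7/5 + (1/13)*(-336)) + (40*(-591))/(-447242) = -3672/(7/5 - 336/13) - 23640*(-1/447242) = -3672/(-1589/65) + 11820/223621 = -3672*(-65/1589) + 11820/223621 = 238680/1589 + 11820/223621 = 53392642260/355333769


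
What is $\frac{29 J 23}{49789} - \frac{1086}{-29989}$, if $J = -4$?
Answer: $- \frac{25939798}{1493122321} \approx -0.017373$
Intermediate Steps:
$\frac{29 J 23}{49789} - \frac{1086}{-29989} = \frac{29 \left(-4\right) 23}{49789} - \frac{1086}{-29989} = \left(-116\right) 23 \cdot \frac{1}{49789} - - \frac{1086}{29989} = \left(-2668\right) \frac{1}{49789} + \frac{1086}{29989} = - \frac{2668}{49789} + \frac{1086}{29989} = - \frac{25939798}{1493122321}$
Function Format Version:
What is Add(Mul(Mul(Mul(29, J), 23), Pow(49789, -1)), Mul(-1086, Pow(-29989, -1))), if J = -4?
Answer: Rational(-25939798, 1493122321) ≈ -0.017373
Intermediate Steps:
Add(Mul(Mul(Mul(29, J), 23), Pow(49789, -1)), Mul(-1086, Pow(-29989, -1))) = Add(Mul(Mul(Mul(29, -4), 23), Pow(49789, -1)), Mul(-1086, Pow(-29989, -1))) = Add(Mul(Mul(-116, 23), Rational(1, 49789)), Mul(-1086, Rational(-1, 29989))) = Add(Mul(-2668, Rational(1, 49789)), Rational(1086, 29989)) = Add(Rational(-2668, 49789), Rational(1086, 29989)) = Rational(-25939798, 1493122321)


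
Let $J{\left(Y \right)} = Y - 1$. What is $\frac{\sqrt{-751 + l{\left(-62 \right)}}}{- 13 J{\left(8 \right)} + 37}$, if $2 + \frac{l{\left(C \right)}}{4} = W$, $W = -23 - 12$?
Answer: $- \frac{i \sqrt{899}}{54} \approx - 0.55525 i$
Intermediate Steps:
$W = -35$ ($W = -23 - 12 = -35$)
$l{\left(C \right)} = -148$ ($l{\left(C \right)} = -8 + 4 \left(-35\right) = -8 - 140 = -148$)
$J{\left(Y \right)} = -1 + Y$ ($J{\left(Y \right)} = Y - 1 = -1 + Y$)
$\frac{\sqrt{-751 + l{\left(-62 \right)}}}{- 13 J{\left(8 \right)} + 37} = \frac{\sqrt{-751 - 148}}{- 13 \left(-1 + 8\right) + 37} = \frac{\sqrt{-899}}{\left(-13\right) 7 + 37} = \frac{i \sqrt{899}}{-91 + 37} = \frac{i \sqrt{899}}{-54} = i \sqrt{899} \left(- \frac{1}{54}\right) = - \frac{i \sqrt{899}}{54}$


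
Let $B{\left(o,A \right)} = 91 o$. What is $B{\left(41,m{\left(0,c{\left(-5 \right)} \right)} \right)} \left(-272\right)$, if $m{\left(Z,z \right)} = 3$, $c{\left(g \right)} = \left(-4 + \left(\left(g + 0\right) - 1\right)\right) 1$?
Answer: $-1014832$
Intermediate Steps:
$c{\left(g \right)} = -5 + g$ ($c{\left(g \right)} = \left(-4 + \left(g - 1\right)\right) 1 = \left(-4 + \left(-1 + g\right)\right) 1 = \left(-5 + g\right) 1 = -5 + g$)
$B{\left(41,m{\left(0,c{\left(-5 \right)} \right)} \right)} \left(-272\right) = 91 \cdot 41 \left(-272\right) = 3731 \left(-272\right) = -1014832$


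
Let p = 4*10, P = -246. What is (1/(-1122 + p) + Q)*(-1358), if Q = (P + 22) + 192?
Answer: 23510375/541 ≈ 43457.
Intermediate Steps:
p = 40
Q = -32 (Q = (-246 + 22) + 192 = -224 + 192 = -32)
(1/(-1122 + p) + Q)*(-1358) = (1/(-1122 + 40) - 32)*(-1358) = (1/(-1082) - 32)*(-1358) = (-1/1082 - 32)*(-1358) = -34625/1082*(-1358) = 23510375/541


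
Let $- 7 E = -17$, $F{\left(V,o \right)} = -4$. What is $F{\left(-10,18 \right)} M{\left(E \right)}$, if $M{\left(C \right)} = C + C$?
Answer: $- \frac{136}{7} \approx -19.429$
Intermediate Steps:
$E = \frac{17}{7}$ ($E = \left(- \frac{1}{7}\right) \left(-17\right) = \frac{17}{7} \approx 2.4286$)
$M{\left(C \right)} = 2 C$
$F{\left(-10,18 \right)} M{\left(E \right)} = - 4 \cdot 2 \cdot \frac{17}{7} = \left(-4\right) \frac{34}{7} = - \frac{136}{7}$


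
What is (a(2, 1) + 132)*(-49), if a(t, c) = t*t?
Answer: -6664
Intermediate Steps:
a(t, c) = t²
(a(2, 1) + 132)*(-49) = (2² + 132)*(-49) = (4 + 132)*(-49) = 136*(-49) = -6664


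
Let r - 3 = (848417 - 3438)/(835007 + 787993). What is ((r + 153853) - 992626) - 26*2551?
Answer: -1468969963021/1623000 ≈ -9.0510e+5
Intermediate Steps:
r = 5713979/1623000 (r = 3 + (848417 - 3438)/(835007 + 787993) = 3 + 844979/1623000 = 5713979/1623000 ≈ 3.5206)
((r + 153853) - 992626) - 26*2551 = ((5713979/1623000 + 153853) - 992626) - 26*2551 = (249709132979/1623000 - 992626) - 66326 = -1361322865021/1623000 - 66326 = -1468969963021/1623000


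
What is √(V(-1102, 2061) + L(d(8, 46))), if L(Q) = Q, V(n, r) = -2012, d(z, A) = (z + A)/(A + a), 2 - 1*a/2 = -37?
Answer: I*√7732454/62 ≈ 44.85*I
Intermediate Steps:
a = 78 (a = 4 - 2*(-37) = 4 + 74 = 78)
d(z, A) = (A + z)/(78 + A) (d(z, A) = (z + A)/(A + 78) = (A + z)/(78 + A))
√(V(-1102, 2061) + L(d(8, 46))) = √(-2012 + (46 + 8)/(78 + 46)) = √(-2012 + 54/124) = √(-2012 + (1/124)*54) = √(-2012 + 27/62) = √(-124717/62) = I*√7732454/62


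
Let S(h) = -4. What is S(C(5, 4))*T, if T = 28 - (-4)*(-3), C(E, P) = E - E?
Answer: -64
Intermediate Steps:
C(E, P) = 0
T = 16 (T = 28 - 1*12 = 28 - 12 = 16)
S(C(5, 4))*T = -4*16 = -64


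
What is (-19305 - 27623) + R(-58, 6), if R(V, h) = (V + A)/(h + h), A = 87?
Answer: -563107/12 ≈ -46926.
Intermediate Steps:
R(V, h) = (87 + V)/(2*h) (R(V, h) = (V + 87)/(h + h) = (87 + V)/((2*h)) = (87 + V)*(1/(2*h)) = (87 + V)/(2*h))
(-19305 - 27623) + R(-58, 6) = (-19305 - 27623) + (½)*(87 - 58)/6 = -46928 + (½)*(⅙)*29 = -46928 + 29/12 = -563107/12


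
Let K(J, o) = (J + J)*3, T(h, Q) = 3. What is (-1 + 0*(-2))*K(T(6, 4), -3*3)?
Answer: -18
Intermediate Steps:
K(J, o) = 6*J (K(J, o) = (2*J)*3 = 6*J)
(-1 + 0*(-2))*K(T(6, 4), -3*3) = (-1 + 0*(-2))*(6*3) = (-1 + 0)*18 = -1*18 = -18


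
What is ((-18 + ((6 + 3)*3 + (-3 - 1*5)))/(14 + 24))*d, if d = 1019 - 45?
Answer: 487/19 ≈ 25.632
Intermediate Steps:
d = 974
((-18 + ((6 + 3)*3 + (-3 - 1*5)))/(14 + 24))*d = ((-18 + ((6 + 3)*3 + (-3 - 1*5)))/(14 + 24))*974 = ((-18 + (9*3 + (-3 - 5)))/38)*974 = ((-18 + (27 - 8))*(1/38))*974 = ((-18 + 19)*(1/38))*974 = (1*(1/38))*974 = (1/38)*974 = 487/19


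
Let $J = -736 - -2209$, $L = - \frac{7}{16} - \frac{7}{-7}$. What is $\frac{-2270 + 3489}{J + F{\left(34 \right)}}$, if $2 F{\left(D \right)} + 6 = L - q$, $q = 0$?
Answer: $\frac{39008}{47049} \approx 0.82909$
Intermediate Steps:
$L = \frac{9}{16}$ ($L = \left(-7\right) \frac{1}{16} - -1 = - \frac{7}{16} + 1 = \frac{9}{16} \approx 0.5625$)
$J = 1473$ ($J = -736 + 2209 = 1473$)
$F{\left(D \right)} = - \frac{87}{32}$ ($F{\left(D \right)} = -3 + \frac{\frac{9}{16} - 0}{2} = -3 + \frac{\frac{9}{16} + 0}{2} = -3 + \frac{1}{2} \cdot \frac{9}{16} = -3 + \frac{9}{32} = - \frac{87}{32}$)
$\frac{-2270 + 3489}{J + F{\left(34 \right)}} = \frac{-2270 + 3489}{1473 - \frac{87}{32}} = \frac{1219}{\frac{47049}{32}} = 1219 \cdot \frac{32}{47049} = \frac{39008}{47049}$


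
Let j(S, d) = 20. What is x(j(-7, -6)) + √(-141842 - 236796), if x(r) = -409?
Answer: -409 + I*√378638 ≈ -409.0 + 615.34*I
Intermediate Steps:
x(j(-7, -6)) + √(-141842 - 236796) = -409 + √(-141842 - 236796) = -409 + √(-378638) = -409 + I*√378638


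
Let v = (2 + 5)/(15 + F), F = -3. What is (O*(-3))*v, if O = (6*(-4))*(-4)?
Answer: -168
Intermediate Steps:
v = 7/12 (v = (2 + 5)/(15 - 3) = 7/12 ≈ 0.58333)
O = 96 (O = -24*(-4) = 96)
(O*(-3))*v = (96*(-3))*(7/12) = -288*7/12 = -168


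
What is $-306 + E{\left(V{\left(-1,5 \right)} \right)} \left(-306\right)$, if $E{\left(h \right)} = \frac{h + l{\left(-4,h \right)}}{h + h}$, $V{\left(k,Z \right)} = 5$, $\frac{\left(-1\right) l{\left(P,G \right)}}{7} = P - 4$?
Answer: $- \frac{10863}{5} \approx -2172.6$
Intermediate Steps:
$l{\left(P,G \right)} = 28 - 7 P$ ($l{\left(P,G \right)} = - 7 \left(P - 4\right) = - 7 \left(-4 + P\right) = 28 - 7 P$)
$E{\left(h \right)} = \frac{56 + h}{2 h}$ ($E{\left(h \right)} = \frac{h + \left(28 - -28\right)}{h + h} = \frac{h + \left(28 + 28\right)}{2 h} = \left(h + 56\right) \frac{1}{2 h} = \left(56 + h\right) \frac{1}{2 h} = \frac{56 + h}{2 h}$)
$-306 + E{\left(V{\left(-1,5 \right)} \right)} \left(-306\right) = -306 + \frac{56 + 5}{2 \cdot 5} \left(-306\right) = -306 + \frac{1}{2} \cdot \frac{1}{5} \cdot 61 \left(-306\right) = -306 + \frac{61}{10} \left(-306\right) = -306 - \frac{9333}{5} = - \frac{10863}{5}$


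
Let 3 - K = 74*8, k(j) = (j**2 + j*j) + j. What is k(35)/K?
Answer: -2485/589 ≈ -4.2190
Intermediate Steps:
k(j) = j + 2*j**2 (k(j) = (j**2 + j**2) + j = 2*j**2 + j = j + 2*j**2)
K = -589 (K = 3 - 74*8 = 3 - 1*592 = 3 - 592 = -589)
k(35)/K = (35*(1 + 2*35))/(-589) = (35*(1 + 70))*(-1/589) = (35*71)*(-1/589) = 2485*(-1/589) = -2485/589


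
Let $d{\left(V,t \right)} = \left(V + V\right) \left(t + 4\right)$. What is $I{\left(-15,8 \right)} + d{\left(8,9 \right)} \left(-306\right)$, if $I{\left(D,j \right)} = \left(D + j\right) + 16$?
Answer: $-63639$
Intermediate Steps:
$I{\left(D,j \right)} = 16 + D + j$
$d{\left(V,t \right)} = 2 V \left(4 + t\right)$
$I{\left(-15,8 \right)} + d{\left(8,9 \right)} \left(-306\right) = \left(16 - 15 + 8\right) + 2 \cdot 8 \left(4 + 9\right) \left(-306\right) = 9 + 2 \cdot 8 \cdot 13 \left(-306\right) = 9 + 208 \left(-306\right) = 9 - 63648 = -63639$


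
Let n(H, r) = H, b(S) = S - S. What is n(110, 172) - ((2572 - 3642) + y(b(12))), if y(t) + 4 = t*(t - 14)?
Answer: 1184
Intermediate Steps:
b(S) = 0
y(t) = -4 + t*(-14 + t) (y(t) = -4 + t*(t - 14) = -4 + t*(-14 + t))
n(110, 172) - ((2572 - 3642) + y(b(12))) = 110 - ((2572 - 3642) + (-4 + 0² - 14*0)) = 110 - (-1070 + (-4 + 0 + 0)) = 110 - (-1070 - 4) = 110 - 1*(-1074) = 110 + 1074 = 1184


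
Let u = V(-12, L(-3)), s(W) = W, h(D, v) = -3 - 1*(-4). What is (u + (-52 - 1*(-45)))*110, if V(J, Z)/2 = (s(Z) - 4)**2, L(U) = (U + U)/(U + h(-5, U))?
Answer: -550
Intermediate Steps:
h(D, v) = 1 (h(D, v) = -3 + 4 = 1)
L(U) = 2*U/(1 + U) (L(U) = (U + U)/(U + 1) = (2*U)/(1 + U) = 2*U/(1 + U))
V(J, Z) = 2*(-4 + Z)**2 (V(J, Z) = 2*(Z - 4)**2 = 2*(-4 + Z)**2)
u = 2 (u = 2*(-4 + 2*(-3)/(1 - 3))**2 = 2*(-4 + 2*(-3)/(-2))**2 = 2*(-4 + 2*(-3)*(-1/2))**2 = 2*(-4 + 3)**2 = 2*(-1)**2 = 2*1 = 2)
(u + (-52 - 1*(-45)))*110 = (2 + (-52 - 1*(-45)))*110 = (2 + (-52 + 45))*110 = (2 - 7)*110 = -5*110 = -550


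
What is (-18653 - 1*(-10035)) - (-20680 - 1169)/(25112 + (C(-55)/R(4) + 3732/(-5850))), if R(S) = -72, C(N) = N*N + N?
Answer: -842526268966/97773437 ≈ -8617.1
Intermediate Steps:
C(N) = N + N**2 (C(N) = N**2 + N = N + N**2)
(-18653 - 1*(-10035)) - (-20680 - 1169)/(25112 + (C(-55)/R(4) + 3732/(-5850))) = (-18653 - 1*(-10035)) - (-20680 - 1169)/(25112 + (-55*(1 - 55)/(-72) + 3732/(-5850))) = (-18653 + 10035) - (-21849)/(25112 + (-55*(-54)*(-1/72) + 3732*(-1/5850))) = -8618 - (-21849)/(25112 + (2970*(-1/72) - 622/975)) = -8618 - (-21849)/(25112 + (-165/4 - 622/975)) = -8618 - (-21849)/(25112 - 163363/3900) = -8618 - (-21849)/97773437/3900 = -8618 - (-21849)*3900/97773437 = -8618 - 1*(-85211100/97773437) = -8618 + 85211100/97773437 = -842526268966/97773437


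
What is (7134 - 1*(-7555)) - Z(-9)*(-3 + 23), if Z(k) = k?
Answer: 14869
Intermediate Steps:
(7134 - 1*(-7555)) - Z(-9)*(-3 + 23) = (7134 - 1*(-7555)) - (-9)*(-3 + 23) = (7134 + 7555) - (-9)*20 = 14689 - 1*(-180) = 14689 + 180 = 14869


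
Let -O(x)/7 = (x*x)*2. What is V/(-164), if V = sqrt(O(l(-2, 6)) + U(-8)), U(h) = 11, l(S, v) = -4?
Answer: -I*sqrt(213)/164 ≈ -0.088991*I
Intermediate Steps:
O(x) = -14*x**2 (O(x) = -7*x*x*2 = -7*x**2*2 = -14*x**2)
V = I*sqrt(213) (V = sqrt(-14*(-4)**2 + 11) = sqrt(-14*16 + 11) = sqrt(-224 + 11) = sqrt(-213) = I*sqrt(213) ≈ 14.595*I)
V/(-164) = (I*sqrt(213))/(-164) = -I*sqrt(213)/164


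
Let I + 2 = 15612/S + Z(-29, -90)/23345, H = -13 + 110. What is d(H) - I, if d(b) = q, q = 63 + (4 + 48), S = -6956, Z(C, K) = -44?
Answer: 4841035786/40596955 ≈ 119.25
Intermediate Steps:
H = 97
I = -172385961/40596955 (I = -2 + (15612/(-6956) - 44/23345) = -2 + (15612*(-1/6956) - 44*1/23345) = -2 + (-3903/1739 - 44/23345) = -2 - 91192051/40596955 = -172385961/40596955 ≈ -4.2463)
q = 115 (q = 63 + 52 = 115)
d(b) = 115
d(H) - I = 115 - 1*(-172385961/40596955) = 115 + 172385961/40596955 = 4841035786/40596955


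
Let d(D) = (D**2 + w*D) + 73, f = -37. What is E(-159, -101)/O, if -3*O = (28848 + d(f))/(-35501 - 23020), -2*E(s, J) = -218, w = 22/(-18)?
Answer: 172227303/273017 ≈ 630.83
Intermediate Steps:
w = -11/9 (w = 22*(-1/18) = -11/9 ≈ -1.2222)
E(s, J) = 109 (E(s, J) = -1/2*(-218) = 109)
d(D) = 73 + D**2 - 11*D/9 (d(D) = (D**2 - 11*D/9) + 73 = 73 + D**2 - 11*D/9)
O = 273017/1580067 (O = -(28848 + (73 + (-37)**2 - 11/9*(-37)))/(3*(-35501 - 23020)) = -(28848 + (73 + 1369 + 407/9))/(3*(-58521)) = -(28848 + 13385/9)*(-1)/(3*58521) = -273017*(-1)/(27*58521) = -1/3*(-273017/526689) = 273017/1580067 ≈ 0.17279)
E(-159, -101)/O = 109/(273017/1580067) = 109*(1580067/273017) = 172227303/273017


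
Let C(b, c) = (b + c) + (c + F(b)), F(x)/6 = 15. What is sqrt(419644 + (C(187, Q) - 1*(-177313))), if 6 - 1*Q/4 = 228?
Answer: 3*sqrt(66162) ≈ 771.66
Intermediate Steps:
Q = -888 (Q = 24 - 4*228 = 24 - 912 = -888)
F(x) = 90 (F(x) = 6*15 = 90)
C(b, c) = 90 + b + 2*c (C(b, c) = (b + c) + (c + 90) = (b + c) + (90 + c) = 90 + b + 2*c)
sqrt(419644 + (C(187, Q) - 1*(-177313))) = sqrt(419644 + ((90 + 187 + 2*(-888)) - 1*(-177313))) = sqrt(419644 + ((90 + 187 - 1776) + 177313)) = sqrt(419644 + (-1499 + 177313)) = sqrt(419644 + 175814) = sqrt(595458) = 3*sqrt(66162)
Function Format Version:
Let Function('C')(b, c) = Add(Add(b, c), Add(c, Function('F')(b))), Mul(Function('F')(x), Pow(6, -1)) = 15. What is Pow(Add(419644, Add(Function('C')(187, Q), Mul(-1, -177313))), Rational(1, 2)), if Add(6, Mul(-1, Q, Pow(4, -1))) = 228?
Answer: Mul(3, Pow(66162, Rational(1, 2))) ≈ 771.66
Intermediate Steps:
Q = -888 (Q = Add(24, Mul(-4, 228)) = Add(24, -912) = -888)
Function('F')(x) = 90 (Function('F')(x) = Mul(6, 15) = 90)
Function('C')(b, c) = Add(90, b, Mul(2, c)) (Function('C')(b, c) = Add(Add(b, c), Add(c, 90)) = Add(Add(b, c), Add(90, c)) = Add(90, b, Mul(2, c)))
Pow(Add(419644, Add(Function('C')(187, Q), Mul(-1, -177313))), Rational(1, 2)) = Pow(Add(419644, Add(Add(90, 187, Mul(2, -888)), Mul(-1, -177313))), Rational(1, 2)) = Pow(Add(419644, Add(Add(90, 187, -1776), 177313)), Rational(1, 2)) = Pow(Add(419644, Add(-1499, 177313)), Rational(1, 2)) = Pow(Add(419644, 175814), Rational(1, 2)) = Pow(595458, Rational(1, 2)) = Mul(3, Pow(66162, Rational(1, 2)))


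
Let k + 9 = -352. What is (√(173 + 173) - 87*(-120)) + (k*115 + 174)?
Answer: -30901 + √346 ≈ -30882.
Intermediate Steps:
k = -361 (k = -9 - 352 = -361)
(√(173 + 173) - 87*(-120)) + (k*115 + 174) = (√(173 + 173) - 87*(-120)) + (-361*115 + 174) = (√346 + 10440) + (-41515 + 174) = (10440 + √346) - 41341 = -30901 + √346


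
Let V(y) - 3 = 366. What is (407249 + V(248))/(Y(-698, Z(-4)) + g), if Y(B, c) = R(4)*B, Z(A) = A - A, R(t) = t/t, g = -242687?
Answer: -407618/243385 ≈ -1.6748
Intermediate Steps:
R(t) = 1
V(y) = 369 (V(y) = 3 + 366 = 369)
Z(A) = 0
Y(B, c) = B (Y(B, c) = 1*B = B)
(407249 + V(248))/(Y(-698, Z(-4)) + g) = (407249 + 369)/(-698 - 242687) = 407618/(-243385) = 407618*(-1/243385) = -407618/243385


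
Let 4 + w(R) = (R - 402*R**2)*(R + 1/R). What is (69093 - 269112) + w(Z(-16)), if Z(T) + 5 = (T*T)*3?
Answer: -178566293273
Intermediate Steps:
Z(T) = -5 + 3*T**2 (Z(T) = -5 + (T*T)*3 = -5 + T**2*3 = -5 + 3*T**2)
w(R) = -4 + (R + 1/R)*(R - 402*R**2) (w(R) = -4 + (R - 402*R**2)*(R + 1/R) = -4 + (R + 1/R)*(R - 402*R**2))
(69093 - 269112) + w(Z(-16)) = (69093 - 269112) + (-3 + (-5 + 3*(-16)**2)**2 - 402*(-5 + 3*(-16)**2) - 402*(-5 + 3*(-16)**2)**3) = -200019 + (-3 + (-5 + 3*256)**2 - 402*(-5 + 3*256) - 402*(-5 + 3*256)**3) = -200019 + (-3 + (-5 + 768)**2 - 402*(-5 + 768) - 402*(-5 + 768)**3) = -200019 + (-3 + 763**2 - 402*763 - 402*763**3) = -200019 + (-3 + 582169 - 306726 - 402*444194947) = -200019 + (-3 + 582169 - 306726 - 178566368694) = -200019 - 178566093254 = -178566293273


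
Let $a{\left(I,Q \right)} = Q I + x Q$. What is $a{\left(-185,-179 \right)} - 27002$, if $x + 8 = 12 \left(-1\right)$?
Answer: $9693$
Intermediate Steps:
$x = -20$ ($x = -8 + 12 \left(-1\right) = -8 - 12 = -20$)
$a{\left(I,Q \right)} = - 20 Q + I Q$ ($a{\left(I,Q \right)} = Q I - 20 Q = I Q - 20 Q = - 20 Q + I Q$)
$a{\left(-185,-179 \right)} - 27002 = - 179 \left(-20 - 185\right) - 27002 = \left(-179\right) \left(-205\right) - 27002 = 36695 - 27002 = 9693$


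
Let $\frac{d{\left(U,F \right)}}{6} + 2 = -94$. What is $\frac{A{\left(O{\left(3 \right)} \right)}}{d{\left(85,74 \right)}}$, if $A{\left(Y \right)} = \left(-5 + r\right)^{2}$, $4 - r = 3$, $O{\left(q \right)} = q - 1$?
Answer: $- \frac{1}{36} \approx -0.027778$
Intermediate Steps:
$d{\left(U,F \right)} = -576$ ($d{\left(U,F \right)} = -12 + 6 \left(-94\right) = -12 - 564 = -576$)
$O{\left(q \right)} = -1 + q$ ($O{\left(q \right)} = q - 1 = -1 + q$)
$r = 1$ ($r = 4 - 3 = 1$)
$A{\left(Y \right)} = 16$ ($A{\left(Y \right)} = \left(-5 + 1\right)^{2} = \left(-4\right)^{2} = 16$)
$\frac{A{\left(O{\left(3 \right)} \right)}}{d{\left(85,74 \right)}} = \frac{16}{-576} = 16 \left(- \frac{1}{576}\right) = - \frac{1}{36}$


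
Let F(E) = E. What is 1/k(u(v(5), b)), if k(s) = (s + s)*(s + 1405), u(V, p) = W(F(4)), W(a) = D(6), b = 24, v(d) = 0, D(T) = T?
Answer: 1/16932 ≈ 5.9060e-5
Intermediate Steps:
W(a) = 6
u(V, p) = 6
k(s) = 2*s*(1405 + s) (k(s) = (2*s)*(1405 + s) = 2*s*(1405 + s))
1/k(u(v(5), b)) = 1/(2*6*(1405 + 6)) = 1/(2*6*1411) = 1/16932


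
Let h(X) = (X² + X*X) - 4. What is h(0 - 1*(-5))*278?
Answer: 12788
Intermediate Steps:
h(X) = -4 + 2*X² (h(X) = (X² + X²) - 4 = 2*X² - 4 = -4 + 2*X²)
h(0 - 1*(-5))*278 = (-4 + 2*(0 - 1*(-5))²)*278 = (-4 + 2*(0 + 5)²)*278 = (-4 + 2*5²)*278 = (-4 + 2*25)*278 = (-4 + 50)*278 = 46*278 = 12788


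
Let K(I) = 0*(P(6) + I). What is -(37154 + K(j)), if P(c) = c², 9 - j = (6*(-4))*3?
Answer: -37154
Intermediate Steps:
j = 81 (j = 9 - 6*(-4)*3 = 9 - (-24)*3 = 9 - 1*(-72) = 9 + 72 = 81)
K(I) = 0 (K(I) = 0*(6² + I) = 0*(36 + I) = 0)
-(37154 + K(j)) = -(37154 + 0) = -1*37154 = -37154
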